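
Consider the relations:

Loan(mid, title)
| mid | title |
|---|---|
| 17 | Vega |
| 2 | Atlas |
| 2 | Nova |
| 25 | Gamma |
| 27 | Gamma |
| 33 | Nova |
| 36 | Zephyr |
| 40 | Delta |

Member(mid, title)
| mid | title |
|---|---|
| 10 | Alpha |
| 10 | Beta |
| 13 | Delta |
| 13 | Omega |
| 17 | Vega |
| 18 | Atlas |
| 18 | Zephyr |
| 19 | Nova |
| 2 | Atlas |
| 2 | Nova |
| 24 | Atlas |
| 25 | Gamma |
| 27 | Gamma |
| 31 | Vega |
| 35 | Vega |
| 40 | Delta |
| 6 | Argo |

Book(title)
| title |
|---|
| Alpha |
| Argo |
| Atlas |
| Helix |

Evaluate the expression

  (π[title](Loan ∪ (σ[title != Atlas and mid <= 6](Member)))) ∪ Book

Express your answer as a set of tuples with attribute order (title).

Apply σ_{title != Atlas and mid <= 6}; surviving tuples: {(2, Nova), (6, Argo)}
Taking the union: {(17, Vega), (2, Atlas), (2, Nova), (25, Gamma), (27, Gamma), (33, Nova), (36, Zephyr), (40, Delta), (6, Argo)}
Keep only column(s) title (2 duplicate(s) eliminated): {Argo, Atlas, Delta, Gamma, Nova, Vega, Zephyr}
Taking the union: {Alpha, Argo, Atlas, Delta, Gamma, Helix, Nova, Vega, Zephyr}

{Alpha, Argo, Atlas, Delta, Gamma, Helix, Nova, Vega, Zephyr}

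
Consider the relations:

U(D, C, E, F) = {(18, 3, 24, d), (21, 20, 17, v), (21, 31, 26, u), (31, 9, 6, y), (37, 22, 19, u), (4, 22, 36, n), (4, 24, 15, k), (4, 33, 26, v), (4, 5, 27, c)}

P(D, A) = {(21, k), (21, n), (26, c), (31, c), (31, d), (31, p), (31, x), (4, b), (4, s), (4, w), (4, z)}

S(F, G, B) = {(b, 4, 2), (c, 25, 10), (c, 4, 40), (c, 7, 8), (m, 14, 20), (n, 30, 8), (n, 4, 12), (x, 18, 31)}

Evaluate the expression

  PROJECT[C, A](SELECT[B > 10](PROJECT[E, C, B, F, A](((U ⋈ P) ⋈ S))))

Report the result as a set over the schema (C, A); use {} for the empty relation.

Joining U and P on D yields {(21, 20, 17, v, k), (21, 20, 17, v, n), (21, 31, 26, u, k), (21, 31, 26, u, n), (31, 9, 6, y, c), (31, 9, 6, y, d), (31, 9, 6, y, p), (31, 9, 6, y, x), (4, 22, 36, n, b), (4, 22, 36, n, s), (4, 22, 36, n, w), (4, 22, 36, n, z), (4, 24, 15, k, b), (4, 24, 15, k, s), (4, 24, 15, k, w), (4, 24, 15, k, z), (4, 33, 26, v, b), (4, 33, 26, v, s), (4, 33, 26, v, w), (4, 33, 26, v, z), (4, 5, 27, c, b), (4, 5, 27, c, s), (4, 5, 27, c, w), (4, 5, 27, c, z)}.
Joining (U ⋈ P) and S on F yields {(4, 22, 36, n, b, 30, 8), (4, 22, 36, n, b, 4, 12), (4, 22, 36, n, s, 30, 8), (4, 22, 36, n, s, 4, 12), (4, 22, 36, n, w, 30, 8), (4, 22, 36, n, w, 4, 12), (4, 22, 36, n, z, 30, 8), (4, 22, 36, n, z, 4, 12), (4, 5, 27, c, b, 25, 10), (4, 5, 27, c, b, 4, 40), (4, 5, 27, c, b, 7, 8), (4, 5, 27, c, s, 25, 10), (4, 5, 27, c, s, 4, 40), (4, 5, 27, c, s, 7, 8), (4, 5, 27, c, w, 25, 10), (4, 5, 27, c, w, 4, 40), (4, 5, 27, c, w, 7, 8), (4, 5, 27, c, z, 25, 10), (4, 5, 27, c, z, 4, 40), (4, 5, 27, c, z, 7, 8)}.
Projecting to E, C, B, F, A: {(27, 5, 10, c, b), (27, 5, 10, c, s), (27, 5, 10, c, w), (27, 5, 10, c, z), (27, 5, 40, c, b), (27, 5, 40, c, s), (27, 5, 40, c, w), (27, 5, 40, c, z), (27, 5, 8, c, b), (27, 5, 8, c, s), (27, 5, 8, c, w), (27, 5, 8, c, z), (36, 22, 12, n, b), (36, 22, 12, n, s), (36, 22, 12, n, w), (36, 22, 12, n, z), (36, 22, 8, n, b), (36, 22, 8, n, s), (36, 22, 8, n, w), (36, 22, 8, n, z)}
Filtering on B > 10 leaves {(27, 5, 40, c, b), (27, 5, 40, c, s), (27, 5, 40, c, w), (27, 5, 40, c, z), (36, 22, 12, n, b), (36, 22, 12, n, s), (36, 22, 12, n, w), (36, 22, 12, n, z)}.
Projecting to C, A: {(22, b), (22, s), (22, w), (22, z), (5, b), (5, s), (5, w), (5, z)}

{(22, b), (22, s), (22, w), (22, z), (5, b), (5, s), (5, w), (5, z)}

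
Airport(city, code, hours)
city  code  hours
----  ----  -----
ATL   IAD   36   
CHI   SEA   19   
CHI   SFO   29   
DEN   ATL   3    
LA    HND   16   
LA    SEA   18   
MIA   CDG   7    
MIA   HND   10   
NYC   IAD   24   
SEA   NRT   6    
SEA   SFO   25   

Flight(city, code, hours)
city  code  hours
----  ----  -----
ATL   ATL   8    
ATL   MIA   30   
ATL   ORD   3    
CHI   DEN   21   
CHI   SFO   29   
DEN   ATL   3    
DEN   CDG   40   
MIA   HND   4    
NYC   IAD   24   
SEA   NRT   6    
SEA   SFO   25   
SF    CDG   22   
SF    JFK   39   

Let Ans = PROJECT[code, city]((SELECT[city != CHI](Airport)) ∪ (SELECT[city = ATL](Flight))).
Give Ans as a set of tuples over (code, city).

{(ATL, ATL), (ATL, DEN), (CDG, MIA), (HND, LA), (HND, MIA), (IAD, ATL), (IAD, NYC), (MIA, ATL), (NRT, SEA), (ORD, ATL), (SEA, LA), (SFO, SEA)}

Apply σ_{city != CHI}; surviving tuples: {(ATL, IAD, 36), (DEN, ATL, 3), (LA, HND, 16), (LA, SEA, 18), (MIA, CDG, 7), (MIA, HND, 10), (NYC, IAD, 24), (SEA, NRT, 6), (SEA, SFO, 25)}
Apply σ_{city = ATL}; surviving tuples: {(ATL, ATL, 8), (ATL, MIA, 30), (ATL, ORD, 3)}
Set union of the two operands is {(ATL, ATL, 8), (ATL, IAD, 36), (ATL, MIA, 30), (ATL, ORD, 3), (DEN, ATL, 3), (LA, HND, 16), (LA, SEA, 18), (MIA, CDG, 7), (MIA, HND, 10), (NYC, IAD, 24), (SEA, NRT, 6), (SEA, SFO, 25)}.
Projecting to code, city: {(ATL, ATL), (ATL, DEN), (CDG, MIA), (HND, LA), (HND, MIA), (IAD, ATL), (IAD, NYC), (MIA, ATL), (NRT, SEA), (ORD, ATL), (SEA, LA), (SFO, SEA)}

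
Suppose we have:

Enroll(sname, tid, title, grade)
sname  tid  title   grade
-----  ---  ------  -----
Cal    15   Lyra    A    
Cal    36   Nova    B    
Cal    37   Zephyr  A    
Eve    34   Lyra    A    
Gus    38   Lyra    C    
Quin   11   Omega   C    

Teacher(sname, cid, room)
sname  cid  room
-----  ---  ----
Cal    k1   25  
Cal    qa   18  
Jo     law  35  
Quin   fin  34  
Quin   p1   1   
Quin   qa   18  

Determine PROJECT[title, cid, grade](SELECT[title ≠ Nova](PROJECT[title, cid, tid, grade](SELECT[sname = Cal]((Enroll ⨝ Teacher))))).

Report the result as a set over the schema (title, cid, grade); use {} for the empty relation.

{(Lyra, k1, A), (Lyra, qa, A), (Zephyr, k1, A), (Zephyr, qa, A)}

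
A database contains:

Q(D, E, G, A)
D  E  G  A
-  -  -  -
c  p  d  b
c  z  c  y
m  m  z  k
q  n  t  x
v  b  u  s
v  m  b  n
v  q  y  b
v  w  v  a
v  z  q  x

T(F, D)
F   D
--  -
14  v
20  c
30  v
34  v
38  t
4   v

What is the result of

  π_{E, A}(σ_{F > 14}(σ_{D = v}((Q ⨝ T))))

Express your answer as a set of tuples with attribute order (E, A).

{(b, s), (m, n), (q, b), (w, a), (z, x)}

Natural join on D: {(c, p, d, b, 20), (c, z, c, y, 20), (v, b, u, s, 14), (v, b, u, s, 30), (v, b, u, s, 34), (v, b, u, s, 4), (v, m, b, n, 14), (v, m, b, n, 30), (v, m, b, n, 34), (v, m, b, n, 4), (v, q, y, b, 14), (v, q, y, b, 30), (v, q, y, b, 34), (v, q, y, b, 4), (v, w, v, a, 14), (v, w, v, a, 30), (v, w, v, a, 34), (v, w, v, a, 4), (v, z, q, x, 14), (v, z, q, x, 30), (v, z, q, x, 34), (v, z, q, x, 4)}
Apply σ_{D = v}; surviving tuples: {(v, b, u, s, 14), (v, b, u, s, 30), (v, b, u, s, 34), (v, b, u, s, 4), (v, m, b, n, 14), (v, m, b, n, 30), (v, m, b, n, 34), (v, m, b, n, 4), (v, q, y, b, 14), (v, q, y, b, 30), (v, q, y, b, 34), (v, q, y, b, 4), (v, w, v, a, 14), (v, w, v, a, 30), (v, w, v, a, 34), (v, w, v, a, 4), (v, z, q, x, 14), (v, z, q, x, 30), (v, z, q, x, 34), (v, z, q, x, 4)}
Apply σ_{F > 14}; surviving tuples: {(v, b, u, s, 30), (v, b, u, s, 34), (v, m, b, n, 30), (v, m, b, n, 34), (v, q, y, b, 30), (v, q, y, b, 34), (v, w, v, a, 30), (v, w, v, a, 34), (v, z, q, x, 30), (v, z, q, x, 34)}
Keep only column(s) E, A (5 duplicate(s) eliminated): {(b, s), (m, n), (q, b), (w, a), (z, x)}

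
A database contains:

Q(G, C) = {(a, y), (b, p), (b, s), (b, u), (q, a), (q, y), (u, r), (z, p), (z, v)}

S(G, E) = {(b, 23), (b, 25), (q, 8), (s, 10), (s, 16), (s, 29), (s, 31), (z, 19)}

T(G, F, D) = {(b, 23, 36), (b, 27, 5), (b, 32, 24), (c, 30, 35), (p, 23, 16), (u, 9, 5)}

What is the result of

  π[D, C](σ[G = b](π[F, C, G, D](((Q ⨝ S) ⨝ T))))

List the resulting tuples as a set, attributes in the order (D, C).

{(24, p), (24, s), (24, u), (36, p), (36, s), (36, u), (5, p), (5, s), (5, u)}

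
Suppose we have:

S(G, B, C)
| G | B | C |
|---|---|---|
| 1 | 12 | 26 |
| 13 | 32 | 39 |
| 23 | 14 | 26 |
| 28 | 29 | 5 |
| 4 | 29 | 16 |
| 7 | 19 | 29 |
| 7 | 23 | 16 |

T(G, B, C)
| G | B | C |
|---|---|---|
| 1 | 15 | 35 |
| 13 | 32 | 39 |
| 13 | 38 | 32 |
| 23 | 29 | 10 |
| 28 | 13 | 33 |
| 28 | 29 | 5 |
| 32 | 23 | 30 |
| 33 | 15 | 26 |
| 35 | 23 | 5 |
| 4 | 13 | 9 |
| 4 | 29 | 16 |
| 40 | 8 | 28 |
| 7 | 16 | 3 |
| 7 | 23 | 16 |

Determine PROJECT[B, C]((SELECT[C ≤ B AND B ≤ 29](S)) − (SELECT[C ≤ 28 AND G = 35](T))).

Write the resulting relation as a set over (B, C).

{(23, 16), (29, 16), (29, 5)}

Selection C ≤ B AND B ≤ 29: {(28, 29, 5), (4, 29, 16), (7, 23, 16)}
Selection C ≤ 28 AND G = 35: {(35, 23, 5)}
Difference: {(28, 29, 5), (4, 29, 16), (7, 23, 16)} with {(35, 23, 5)} → {(28, 29, 5), (4, 29, 16), (7, 23, 16)}
Projecting to B, C: {(23, 16), (29, 16), (29, 5)}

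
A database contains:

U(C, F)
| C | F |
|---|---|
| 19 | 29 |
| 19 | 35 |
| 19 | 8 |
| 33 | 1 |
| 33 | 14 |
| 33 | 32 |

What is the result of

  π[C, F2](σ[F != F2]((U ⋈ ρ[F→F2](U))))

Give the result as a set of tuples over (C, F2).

{(19, 29), (19, 35), (19, 8), (33, 1), (33, 14), (33, 32)}

ρ[F→F2]: schema becomes (C, F2); tuples unchanged.
Joining U and ρ[F→F2](U) on C yields {(19, 29, 29), (19, 29, 35), (19, 29, 8), (19, 35, 29), (19, 35, 35), (19, 35, 8), (19, 8, 29), (19, 8, 35), (19, 8, 8), (33, 1, 1), (33, 1, 14), (33, 1, 32), (33, 14, 1), (33, 14, 14), (33, 14, 32), (33, 32, 1), (33, 32, 14), (33, 32, 32)}.
Selection F != F2: {(19, 29, 35), (19, 29, 8), (19, 35, 29), (19, 35, 8), (19, 8, 29), (19, 8, 35), (33, 1, 14), (33, 1, 32), (33, 14, 1), (33, 14, 32), (33, 32, 1), (33, 32, 14)}
π[C, F2]: project onto (C, F2) (6 duplicate(s) eliminated) → {(19, 29), (19, 35), (19, 8), (33, 1), (33, 14), (33, 32)}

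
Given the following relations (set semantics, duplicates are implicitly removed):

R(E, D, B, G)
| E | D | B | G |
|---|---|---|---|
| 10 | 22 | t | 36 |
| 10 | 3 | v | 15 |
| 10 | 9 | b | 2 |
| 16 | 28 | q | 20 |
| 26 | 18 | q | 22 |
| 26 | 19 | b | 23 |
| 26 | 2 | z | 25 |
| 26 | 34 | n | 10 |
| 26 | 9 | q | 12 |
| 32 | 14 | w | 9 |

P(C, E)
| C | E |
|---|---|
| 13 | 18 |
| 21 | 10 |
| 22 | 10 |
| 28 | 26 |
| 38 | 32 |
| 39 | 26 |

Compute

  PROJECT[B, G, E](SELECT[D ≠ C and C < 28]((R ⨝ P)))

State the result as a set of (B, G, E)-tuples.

{(b, 2, 10), (t, 36, 10), (v, 15, 10)}

Joining R and P on E yields {(10, 22, t, 36, 21), (10, 22, t, 36, 22), (10, 3, v, 15, 21), (10, 3, v, 15, 22), (10, 9, b, 2, 21), (10, 9, b, 2, 22), (26, 18, q, 22, 28), (26, 18, q, 22, 39), (26, 19, b, 23, 28), (26, 19, b, 23, 39), (26, 2, z, 25, 28), (26, 2, z, 25, 39), (26, 34, n, 10, 28), (26, 34, n, 10, 39), (26, 9, q, 12, 28), (26, 9, q, 12, 39), (32, 14, w, 9, 38)}.
σ[D ≠ C and C < 28]: keep tuples satisfying D ≠ C and C < 28 → {(10, 22, t, 36, 21), (10, 3, v, 15, 21), (10, 3, v, 15, 22), (10, 9, b, 2, 21), (10, 9, b, 2, 22)}
Projecting to B, G, E (2 duplicate(s) eliminated): {(b, 2, 10), (t, 36, 10), (v, 15, 10)}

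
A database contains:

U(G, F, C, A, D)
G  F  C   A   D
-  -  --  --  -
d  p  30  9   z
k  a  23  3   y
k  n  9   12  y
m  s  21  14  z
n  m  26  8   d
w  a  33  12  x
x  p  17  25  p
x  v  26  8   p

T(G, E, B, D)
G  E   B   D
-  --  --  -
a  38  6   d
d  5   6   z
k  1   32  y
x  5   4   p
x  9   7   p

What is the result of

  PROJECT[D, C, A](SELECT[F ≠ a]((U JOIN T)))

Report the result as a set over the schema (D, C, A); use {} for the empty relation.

{(p, 17, 25), (p, 26, 8), (y, 9, 12), (z, 30, 9)}

Natural join on G, D: {(d, p, 30, 9, z, 5, 6), (k, a, 23, 3, y, 1, 32), (k, n, 9, 12, y, 1, 32), (x, p, 17, 25, p, 5, 4), (x, p, 17, 25, p, 9, 7), (x, v, 26, 8, p, 5, 4), (x, v, 26, 8, p, 9, 7)}
Filtering on F ≠ a leaves {(d, p, 30, 9, z, 5, 6), (k, n, 9, 12, y, 1, 32), (x, p, 17, 25, p, 5, 4), (x, p, 17, 25, p, 9, 7), (x, v, 26, 8, p, 5, 4), (x, v, 26, 8, p, 9, 7)}.
π_{D, C, A} gives {(p, 17, 25), (p, 26, 8), (y, 9, 12), (z, 30, 9)} (2 duplicate(s) eliminated).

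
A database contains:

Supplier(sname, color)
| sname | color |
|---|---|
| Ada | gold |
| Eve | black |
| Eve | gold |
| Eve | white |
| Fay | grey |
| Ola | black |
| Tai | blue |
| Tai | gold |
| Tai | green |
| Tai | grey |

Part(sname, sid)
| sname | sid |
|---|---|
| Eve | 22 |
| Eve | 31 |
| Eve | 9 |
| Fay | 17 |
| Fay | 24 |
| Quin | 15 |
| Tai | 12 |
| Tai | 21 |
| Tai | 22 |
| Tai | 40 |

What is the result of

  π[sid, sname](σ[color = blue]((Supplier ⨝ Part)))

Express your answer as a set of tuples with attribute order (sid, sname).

Natural join on sname: {(Eve, black, 22), (Eve, black, 31), (Eve, black, 9), (Eve, gold, 22), (Eve, gold, 31), (Eve, gold, 9), (Eve, white, 22), (Eve, white, 31), (Eve, white, 9), (Fay, grey, 17), (Fay, grey, 24), (Tai, blue, 12), (Tai, blue, 21), (Tai, blue, 22), (Tai, blue, 40), (Tai, gold, 12), (Tai, gold, 21), (Tai, gold, 22), (Tai, gold, 40), (Tai, green, 12), (Tai, green, 21), (Tai, green, 22), (Tai, green, 40), (Tai, grey, 12), (Tai, grey, 21), (Tai, grey, 22), (Tai, grey, 40)}
σ[color = blue]: keep tuples satisfying color = blue → {(Tai, blue, 12), (Tai, blue, 21), (Tai, blue, 22), (Tai, blue, 40)}
Keep only column(s) sid, sname: {(12, Tai), (21, Tai), (22, Tai), (40, Tai)}

{(12, Tai), (21, Tai), (22, Tai), (40, Tai)}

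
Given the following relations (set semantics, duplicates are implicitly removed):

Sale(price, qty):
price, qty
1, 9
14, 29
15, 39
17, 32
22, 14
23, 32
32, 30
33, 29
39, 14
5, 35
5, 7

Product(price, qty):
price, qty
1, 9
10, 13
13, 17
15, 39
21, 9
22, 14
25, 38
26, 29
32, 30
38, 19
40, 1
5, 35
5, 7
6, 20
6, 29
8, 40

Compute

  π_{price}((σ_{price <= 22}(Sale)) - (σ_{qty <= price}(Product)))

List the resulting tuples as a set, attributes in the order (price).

{1, 14, 15, 17, 5}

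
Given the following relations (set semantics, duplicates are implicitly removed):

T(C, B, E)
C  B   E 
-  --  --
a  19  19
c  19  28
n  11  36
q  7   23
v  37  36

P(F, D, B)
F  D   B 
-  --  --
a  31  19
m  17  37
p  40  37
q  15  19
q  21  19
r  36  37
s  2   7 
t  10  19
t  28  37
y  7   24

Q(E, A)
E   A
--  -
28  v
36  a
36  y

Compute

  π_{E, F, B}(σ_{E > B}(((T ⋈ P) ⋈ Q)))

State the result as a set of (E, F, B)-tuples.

Joining T and P on B yields {(a, 19, 19, a, 31), (a, 19, 19, q, 15), (a, 19, 19, q, 21), (a, 19, 19, t, 10), (c, 19, 28, a, 31), (c, 19, 28, q, 15), (c, 19, 28, q, 21), (c, 19, 28, t, 10), (q, 7, 23, s, 2), (v, 37, 36, m, 17), (v, 37, 36, p, 40), (v, 37, 36, r, 36), (v, 37, 36, t, 28)}.
Joining (T ⋈ P) and Q on E yields {(c, 19, 28, a, 31, v), (c, 19, 28, q, 15, v), (c, 19, 28, q, 21, v), (c, 19, 28, t, 10, v), (v, 37, 36, m, 17, a), (v, 37, 36, m, 17, y), (v, 37, 36, p, 40, a), (v, 37, 36, p, 40, y), (v, 37, 36, r, 36, a), (v, 37, 36, r, 36, y), (v, 37, 36, t, 28, a), (v, 37, 36, t, 28, y)}.
Selection E > B: {(c, 19, 28, a, 31, v), (c, 19, 28, q, 15, v), (c, 19, 28, q, 21, v), (c, 19, 28, t, 10, v)}
Keep only column(s) E, F, B (1 duplicate(s) eliminated): {(28, a, 19), (28, q, 19), (28, t, 19)}

{(28, a, 19), (28, q, 19), (28, t, 19)}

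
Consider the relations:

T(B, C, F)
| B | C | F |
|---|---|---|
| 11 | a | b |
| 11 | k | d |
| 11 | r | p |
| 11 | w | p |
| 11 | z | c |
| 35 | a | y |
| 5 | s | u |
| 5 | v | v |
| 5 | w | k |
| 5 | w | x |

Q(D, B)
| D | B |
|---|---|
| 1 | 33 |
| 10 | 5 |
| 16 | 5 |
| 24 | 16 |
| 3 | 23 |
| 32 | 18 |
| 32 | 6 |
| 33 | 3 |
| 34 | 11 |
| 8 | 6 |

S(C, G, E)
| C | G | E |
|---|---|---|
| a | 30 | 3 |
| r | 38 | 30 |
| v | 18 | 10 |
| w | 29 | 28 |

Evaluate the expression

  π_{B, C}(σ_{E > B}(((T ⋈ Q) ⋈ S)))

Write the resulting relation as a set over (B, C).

{(11, r), (11, w), (5, v), (5, w)}

T ⋈ Q (natural join on B): {(11, a, b, 34), (11, k, d, 34), (11, r, p, 34), (11, w, p, 34), (11, z, c, 34), (5, s, u, 10), (5, s, u, 16), (5, v, v, 10), (5, v, v, 16), (5, w, k, 10), (5, w, k, 16), (5, w, x, 10), (5, w, x, 16)}
(T ⋈ Q) ⋈ S (natural join on C): {(11, a, b, 34, 30, 3), (11, r, p, 34, 38, 30), (11, w, p, 34, 29, 28), (5, v, v, 10, 18, 10), (5, v, v, 16, 18, 10), (5, w, k, 10, 29, 28), (5, w, k, 16, 29, 28), (5, w, x, 10, 29, 28), (5, w, x, 16, 29, 28)}
σ[E > B]: keep tuples satisfying E > B → {(11, r, p, 34, 38, 30), (11, w, p, 34, 29, 28), (5, v, v, 10, 18, 10), (5, v, v, 16, 18, 10), (5, w, k, 10, 29, 28), (5, w, k, 16, 29, 28), (5, w, x, 10, 29, 28), (5, w, x, 16, 29, 28)}
Projecting to B, C (4 duplicate(s) eliminated): {(11, r), (11, w), (5, v), (5, w)}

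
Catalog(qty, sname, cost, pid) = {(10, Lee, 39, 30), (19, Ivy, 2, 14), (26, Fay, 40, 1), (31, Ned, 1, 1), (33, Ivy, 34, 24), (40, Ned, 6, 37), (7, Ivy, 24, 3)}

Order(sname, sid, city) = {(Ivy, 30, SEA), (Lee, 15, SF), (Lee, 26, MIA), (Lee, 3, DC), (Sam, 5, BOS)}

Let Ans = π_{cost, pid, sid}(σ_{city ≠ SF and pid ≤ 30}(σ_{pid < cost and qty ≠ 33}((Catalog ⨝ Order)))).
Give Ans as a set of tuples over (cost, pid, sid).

{(24, 3, 30), (39, 30, 26), (39, 30, 3)}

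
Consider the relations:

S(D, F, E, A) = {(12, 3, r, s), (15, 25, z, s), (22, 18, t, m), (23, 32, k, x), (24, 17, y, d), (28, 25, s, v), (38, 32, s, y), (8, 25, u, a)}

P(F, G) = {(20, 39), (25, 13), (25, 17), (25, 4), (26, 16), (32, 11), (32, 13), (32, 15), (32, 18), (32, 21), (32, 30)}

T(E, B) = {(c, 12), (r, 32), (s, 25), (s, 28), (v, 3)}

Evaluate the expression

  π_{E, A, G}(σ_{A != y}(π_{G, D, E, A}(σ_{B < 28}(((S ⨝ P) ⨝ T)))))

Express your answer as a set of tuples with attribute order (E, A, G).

{(s, v, 13), (s, v, 17), (s, v, 4)}

Joining S and P on F yields {(15, 25, z, s, 13), (15, 25, z, s, 17), (15, 25, z, s, 4), (23, 32, k, x, 11), (23, 32, k, x, 13), (23, 32, k, x, 15), (23, 32, k, x, 18), (23, 32, k, x, 21), (23, 32, k, x, 30), (28, 25, s, v, 13), (28, 25, s, v, 17), (28, 25, s, v, 4), (38, 32, s, y, 11), (38, 32, s, y, 13), (38, 32, s, y, 15), (38, 32, s, y, 18), (38, 32, s, y, 21), (38, 32, s, y, 30), (8, 25, u, a, 13), (8, 25, u, a, 17), (8, 25, u, a, 4)}.
Joining (S ⨝ P) and T on E yields {(28, 25, s, v, 13, 25), (28, 25, s, v, 13, 28), (28, 25, s, v, 17, 25), (28, 25, s, v, 17, 28), (28, 25, s, v, 4, 25), (28, 25, s, v, 4, 28), (38, 32, s, y, 11, 25), (38, 32, s, y, 11, 28), (38, 32, s, y, 13, 25), (38, 32, s, y, 13, 28), (38, 32, s, y, 15, 25), (38, 32, s, y, 15, 28), (38, 32, s, y, 18, 25), (38, 32, s, y, 18, 28), (38, 32, s, y, 21, 25), (38, 32, s, y, 21, 28), (38, 32, s, y, 30, 25), (38, 32, s, y, 30, 28)}.
Apply σ_{B < 28}; surviving tuples: {(28, 25, s, v, 13, 25), (28, 25, s, v, 17, 25), (28, 25, s, v, 4, 25), (38, 32, s, y, 11, 25), (38, 32, s, y, 13, 25), (38, 32, s, y, 15, 25), (38, 32, s, y, 18, 25), (38, 32, s, y, 21, 25), (38, 32, s, y, 30, 25)}
π_{G, D, E, A} gives {(11, 38, s, y), (13, 28, s, v), (13, 38, s, y), (15, 38, s, y), (17, 28, s, v), (18, 38, s, y), (21, 38, s, y), (30, 38, s, y), (4, 28, s, v)}.
Apply σ_{A != y}; surviving tuples: {(13, 28, s, v), (17, 28, s, v), (4, 28, s, v)}
π_{E, A, G} gives {(s, v, 13), (s, v, 17), (s, v, 4)}.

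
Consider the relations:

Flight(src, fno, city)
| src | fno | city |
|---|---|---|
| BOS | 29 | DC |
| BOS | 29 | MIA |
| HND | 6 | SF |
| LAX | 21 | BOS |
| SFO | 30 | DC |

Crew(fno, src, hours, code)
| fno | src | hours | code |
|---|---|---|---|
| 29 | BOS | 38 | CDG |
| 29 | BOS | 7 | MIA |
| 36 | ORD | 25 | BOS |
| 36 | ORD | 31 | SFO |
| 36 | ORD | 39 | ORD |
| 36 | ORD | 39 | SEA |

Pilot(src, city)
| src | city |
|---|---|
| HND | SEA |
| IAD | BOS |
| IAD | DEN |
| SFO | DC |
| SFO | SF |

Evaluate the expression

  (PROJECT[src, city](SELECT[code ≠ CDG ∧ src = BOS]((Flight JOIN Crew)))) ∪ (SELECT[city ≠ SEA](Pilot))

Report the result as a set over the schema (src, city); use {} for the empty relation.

{(BOS, DC), (BOS, MIA), (IAD, BOS), (IAD, DEN), (SFO, DC), (SFO, SF)}

Joining Flight and Crew on src, fno yields {(BOS, 29, DC, 38, CDG), (BOS, 29, DC, 7, MIA), (BOS, 29, MIA, 38, CDG), (BOS, 29, MIA, 7, MIA)}.
Apply σ_{code ≠ CDG ∧ src = BOS}; surviving tuples: {(BOS, 29, DC, 7, MIA), (BOS, 29, MIA, 7, MIA)}
π[src, city]: project onto (src, city) → {(BOS, DC), (BOS, MIA)}
Apply σ_{city ≠ SEA}; surviving tuples: {(IAD, BOS), (IAD, DEN), (SFO, DC), (SFO, SF)}
Set union of the two operands is {(BOS, DC), (BOS, MIA), (IAD, BOS), (IAD, DEN), (SFO, DC), (SFO, SF)}.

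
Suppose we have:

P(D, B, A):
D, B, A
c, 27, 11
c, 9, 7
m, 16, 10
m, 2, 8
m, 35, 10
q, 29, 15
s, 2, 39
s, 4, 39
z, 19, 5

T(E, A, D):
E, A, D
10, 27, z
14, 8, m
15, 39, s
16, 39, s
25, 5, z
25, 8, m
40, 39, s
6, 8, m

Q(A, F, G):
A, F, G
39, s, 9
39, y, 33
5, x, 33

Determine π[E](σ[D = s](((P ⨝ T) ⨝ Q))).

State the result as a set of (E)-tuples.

Joining P and T on D, A yields {(m, 2, 8, 14), (m, 2, 8, 25), (m, 2, 8, 6), (s, 2, 39, 15), (s, 2, 39, 16), (s, 2, 39, 40), (s, 4, 39, 15), (s, 4, 39, 16), (s, 4, 39, 40), (z, 19, 5, 25)}.
Joining (P ⨝ T) and Q on A yields {(s, 2, 39, 15, s, 9), (s, 2, 39, 15, y, 33), (s, 2, 39, 16, s, 9), (s, 2, 39, 16, y, 33), (s, 2, 39, 40, s, 9), (s, 2, 39, 40, y, 33), (s, 4, 39, 15, s, 9), (s, 4, 39, 15, y, 33), (s, 4, 39, 16, s, 9), (s, 4, 39, 16, y, 33), (s, 4, 39, 40, s, 9), (s, 4, 39, 40, y, 33), (z, 19, 5, 25, x, 33)}.
σ[D = s]: keep tuples satisfying D = s → {(s, 2, 39, 15, s, 9), (s, 2, 39, 15, y, 33), (s, 2, 39, 16, s, 9), (s, 2, 39, 16, y, 33), (s, 2, 39, 40, s, 9), (s, 2, 39, 40, y, 33), (s, 4, 39, 15, s, 9), (s, 4, 39, 15, y, 33), (s, 4, 39, 16, s, 9), (s, 4, 39, 16, y, 33), (s, 4, 39, 40, s, 9), (s, 4, 39, 40, y, 33)}
π_{E} gives {15, 16, 40} (9 duplicate(s) eliminated).

{15, 16, 40}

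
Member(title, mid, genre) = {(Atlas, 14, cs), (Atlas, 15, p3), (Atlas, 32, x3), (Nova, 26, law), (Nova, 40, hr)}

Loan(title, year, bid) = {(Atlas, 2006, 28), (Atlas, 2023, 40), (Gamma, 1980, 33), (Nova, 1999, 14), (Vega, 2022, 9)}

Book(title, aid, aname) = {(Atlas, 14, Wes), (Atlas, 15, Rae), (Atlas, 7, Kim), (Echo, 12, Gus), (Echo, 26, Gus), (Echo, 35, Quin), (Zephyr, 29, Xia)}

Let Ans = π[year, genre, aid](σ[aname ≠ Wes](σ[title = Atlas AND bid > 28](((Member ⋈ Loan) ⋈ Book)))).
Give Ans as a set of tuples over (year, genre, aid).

{(2023, cs, 15), (2023, cs, 7), (2023, p3, 15), (2023, p3, 7), (2023, x3, 15), (2023, x3, 7)}

Joining Member and Loan on title yields {(Atlas, 14, cs, 2006, 28), (Atlas, 14, cs, 2023, 40), (Atlas, 15, p3, 2006, 28), (Atlas, 15, p3, 2023, 40), (Atlas, 32, x3, 2006, 28), (Atlas, 32, x3, 2023, 40), (Nova, 26, law, 1999, 14), (Nova, 40, hr, 1999, 14)}.
Joining (Member ⋈ Loan) and Book on title yields {(Atlas, 14, cs, 2006, 28, 14, Wes), (Atlas, 14, cs, 2006, 28, 15, Rae), (Atlas, 14, cs, 2006, 28, 7, Kim), (Atlas, 14, cs, 2023, 40, 14, Wes), (Atlas, 14, cs, 2023, 40, 15, Rae), (Atlas, 14, cs, 2023, 40, 7, Kim), (Atlas, 15, p3, 2006, 28, 14, Wes), (Atlas, 15, p3, 2006, 28, 15, Rae), (Atlas, 15, p3, 2006, 28, 7, Kim), (Atlas, 15, p3, 2023, 40, 14, Wes), (Atlas, 15, p3, 2023, 40, 15, Rae), (Atlas, 15, p3, 2023, 40, 7, Kim), (Atlas, 32, x3, 2006, 28, 14, Wes), (Atlas, 32, x3, 2006, 28, 15, Rae), (Atlas, 32, x3, 2006, 28, 7, Kim), (Atlas, 32, x3, 2023, 40, 14, Wes), (Atlas, 32, x3, 2023, 40, 15, Rae), (Atlas, 32, x3, 2023, 40, 7, Kim)}.
Filtering on title = Atlas AND bid > 28 leaves {(Atlas, 14, cs, 2023, 40, 14, Wes), (Atlas, 14, cs, 2023, 40, 15, Rae), (Atlas, 14, cs, 2023, 40, 7, Kim), (Atlas, 15, p3, 2023, 40, 14, Wes), (Atlas, 15, p3, 2023, 40, 15, Rae), (Atlas, 15, p3, 2023, 40, 7, Kim), (Atlas, 32, x3, 2023, 40, 14, Wes), (Atlas, 32, x3, 2023, 40, 15, Rae), (Atlas, 32, x3, 2023, 40, 7, Kim)}.
Filtering on aname ≠ Wes leaves {(Atlas, 14, cs, 2023, 40, 15, Rae), (Atlas, 14, cs, 2023, 40, 7, Kim), (Atlas, 15, p3, 2023, 40, 15, Rae), (Atlas, 15, p3, 2023, 40, 7, Kim), (Atlas, 32, x3, 2023, 40, 15, Rae), (Atlas, 32, x3, 2023, 40, 7, Kim)}.
π[year, genre, aid]: project onto (year, genre, aid) → {(2023, cs, 15), (2023, cs, 7), (2023, p3, 15), (2023, p3, 7), (2023, x3, 15), (2023, x3, 7)}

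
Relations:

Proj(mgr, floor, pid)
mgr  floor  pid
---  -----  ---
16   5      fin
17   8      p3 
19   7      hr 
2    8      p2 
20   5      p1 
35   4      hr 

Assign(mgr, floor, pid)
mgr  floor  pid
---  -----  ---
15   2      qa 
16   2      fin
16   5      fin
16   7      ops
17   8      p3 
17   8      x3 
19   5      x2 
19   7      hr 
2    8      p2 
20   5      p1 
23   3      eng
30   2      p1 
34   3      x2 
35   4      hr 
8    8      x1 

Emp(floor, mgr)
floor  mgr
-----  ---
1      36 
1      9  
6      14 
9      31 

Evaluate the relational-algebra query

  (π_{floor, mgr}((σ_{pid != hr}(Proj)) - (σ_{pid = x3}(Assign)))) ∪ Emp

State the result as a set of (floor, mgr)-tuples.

Apply σ_{pid != hr}; surviving tuples: {(16, 5, fin), (17, 8, p3), (2, 8, p2), (20, 5, p1)}
Apply σ_{pid = x3}; surviving tuples: {(17, 8, x3)}
Taking the difference: {(16, 5, fin), (17, 8, p3), (2, 8, p2), (20, 5, p1)}
π_{floor, mgr} gives {(5, 16), (5, 20), (8, 17), (8, 2)}.
Taking the union: {(1, 36), (1, 9), (5, 16), (5, 20), (6, 14), (8, 17), (8, 2), (9, 31)}

{(1, 36), (1, 9), (5, 16), (5, 20), (6, 14), (8, 17), (8, 2), (9, 31)}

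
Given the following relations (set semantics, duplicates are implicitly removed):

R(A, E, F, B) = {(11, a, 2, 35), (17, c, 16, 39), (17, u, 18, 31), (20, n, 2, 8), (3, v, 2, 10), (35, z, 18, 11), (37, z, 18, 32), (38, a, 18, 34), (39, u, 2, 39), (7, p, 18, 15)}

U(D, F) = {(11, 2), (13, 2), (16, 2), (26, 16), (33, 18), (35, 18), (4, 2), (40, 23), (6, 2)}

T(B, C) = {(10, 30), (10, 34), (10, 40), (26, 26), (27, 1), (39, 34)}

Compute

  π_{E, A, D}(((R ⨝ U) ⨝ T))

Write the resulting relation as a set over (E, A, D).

Joining R and U on F yields {(11, a, 2, 35, 11), (11, a, 2, 35, 13), (11, a, 2, 35, 16), (11, a, 2, 35, 4), (11, a, 2, 35, 6), (17, c, 16, 39, 26), (17, u, 18, 31, 33), (17, u, 18, 31, 35), (20, n, 2, 8, 11), (20, n, 2, 8, 13), (20, n, 2, 8, 16), (20, n, 2, 8, 4), (20, n, 2, 8, 6), (3, v, 2, 10, 11), (3, v, 2, 10, 13), (3, v, 2, 10, 16), (3, v, 2, 10, 4), (3, v, 2, 10, 6), (35, z, 18, 11, 33), (35, z, 18, 11, 35), (37, z, 18, 32, 33), (37, z, 18, 32, 35), (38, a, 18, 34, 33), (38, a, 18, 34, 35), (39, u, 2, 39, 11), (39, u, 2, 39, 13), (39, u, 2, 39, 16), (39, u, 2, 39, 4), (39, u, 2, 39, 6), (7, p, 18, 15, 33), (7, p, 18, 15, 35)}.
Joining (R ⨝ U) and T on B yields {(17, c, 16, 39, 26, 34), (3, v, 2, 10, 11, 30), (3, v, 2, 10, 11, 34), (3, v, 2, 10, 11, 40), (3, v, 2, 10, 13, 30), (3, v, 2, 10, 13, 34), (3, v, 2, 10, 13, 40), (3, v, 2, 10, 16, 30), (3, v, 2, 10, 16, 34), (3, v, 2, 10, 16, 40), (3, v, 2, 10, 4, 30), (3, v, 2, 10, 4, 34), (3, v, 2, 10, 4, 40), (3, v, 2, 10, 6, 30), (3, v, 2, 10, 6, 34), (3, v, 2, 10, 6, 40), (39, u, 2, 39, 11, 34), (39, u, 2, 39, 13, 34), (39, u, 2, 39, 16, 34), (39, u, 2, 39, 4, 34), (39, u, 2, 39, 6, 34)}.
π_{E, A, D} gives {(c, 17, 26), (u, 39, 11), (u, 39, 13), (u, 39, 16), (u, 39, 4), (u, 39, 6), (v, 3, 11), (v, 3, 13), (v, 3, 16), (v, 3, 4), (v, 3, 6)} (10 duplicate(s) eliminated).

{(c, 17, 26), (u, 39, 11), (u, 39, 13), (u, 39, 16), (u, 39, 4), (u, 39, 6), (v, 3, 11), (v, 3, 13), (v, 3, 16), (v, 3, 4), (v, 3, 6)}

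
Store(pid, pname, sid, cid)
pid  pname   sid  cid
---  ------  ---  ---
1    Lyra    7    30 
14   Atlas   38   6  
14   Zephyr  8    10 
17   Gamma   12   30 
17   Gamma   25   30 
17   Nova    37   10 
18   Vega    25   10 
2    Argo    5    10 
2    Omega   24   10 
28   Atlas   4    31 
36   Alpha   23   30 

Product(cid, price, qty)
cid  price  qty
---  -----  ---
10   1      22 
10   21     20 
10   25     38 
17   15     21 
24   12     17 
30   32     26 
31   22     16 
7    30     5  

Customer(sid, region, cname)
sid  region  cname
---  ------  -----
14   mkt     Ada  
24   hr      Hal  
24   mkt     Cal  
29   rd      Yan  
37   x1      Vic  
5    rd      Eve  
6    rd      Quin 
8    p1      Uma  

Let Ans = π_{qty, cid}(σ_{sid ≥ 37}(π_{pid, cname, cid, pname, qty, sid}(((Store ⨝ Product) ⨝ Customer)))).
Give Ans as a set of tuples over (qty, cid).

{(20, 10), (22, 10), (38, 10)}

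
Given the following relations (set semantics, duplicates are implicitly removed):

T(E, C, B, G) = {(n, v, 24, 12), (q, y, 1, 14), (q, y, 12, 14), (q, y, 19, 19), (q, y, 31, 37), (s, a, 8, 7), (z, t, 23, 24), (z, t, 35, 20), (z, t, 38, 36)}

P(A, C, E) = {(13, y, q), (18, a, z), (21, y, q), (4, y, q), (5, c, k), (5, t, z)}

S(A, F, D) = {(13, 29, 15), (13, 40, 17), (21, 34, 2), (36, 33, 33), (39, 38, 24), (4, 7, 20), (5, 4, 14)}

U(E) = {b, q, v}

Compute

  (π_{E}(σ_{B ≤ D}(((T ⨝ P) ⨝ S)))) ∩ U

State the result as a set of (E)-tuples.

Joining T and P on E, C yields {(q, y, 1, 14, 13), (q, y, 1, 14, 21), (q, y, 1, 14, 4), (q, y, 12, 14, 13), (q, y, 12, 14, 21), (q, y, 12, 14, 4), (q, y, 19, 19, 13), (q, y, 19, 19, 21), (q, y, 19, 19, 4), (q, y, 31, 37, 13), (q, y, 31, 37, 21), (q, y, 31, 37, 4), (z, t, 23, 24, 5), (z, t, 35, 20, 5), (z, t, 38, 36, 5)}.
Joining (T ⨝ P) and S on A yields {(q, y, 1, 14, 13, 29, 15), (q, y, 1, 14, 13, 40, 17), (q, y, 1, 14, 21, 34, 2), (q, y, 1, 14, 4, 7, 20), (q, y, 12, 14, 13, 29, 15), (q, y, 12, 14, 13, 40, 17), (q, y, 12, 14, 21, 34, 2), (q, y, 12, 14, 4, 7, 20), (q, y, 19, 19, 13, 29, 15), (q, y, 19, 19, 13, 40, 17), (q, y, 19, 19, 21, 34, 2), (q, y, 19, 19, 4, 7, 20), (q, y, 31, 37, 13, 29, 15), (q, y, 31, 37, 13, 40, 17), (q, y, 31, 37, 21, 34, 2), (q, y, 31, 37, 4, 7, 20), (z, t, 23, 24, 5, 4, 14), (z, t, 35, 20, 5, 4, 14), (z, t, 38, 36, 5, 4, 14)}.
Apply σ_{B ≤ D}; surviving tuples: {(q, y, 1, 14, 13, 29, 15), (q, y, 1, 14, 13, 40, 17), (q, y, 1, 14, 21, 34, 2), (q, y, 1, 14, 4, 7, 20), (q, y, 12, 14, 13, 29, 15), (q, y, 12, 14, 13, 40, 17), (q, y, 12, 14, 4, 7, 20), (q, y, 19, 19, 4, 7, 20)}
π_{E} gives {q} (7 duplicate(s) eliminated).
Set intersection of the two operands is {q}.

{q}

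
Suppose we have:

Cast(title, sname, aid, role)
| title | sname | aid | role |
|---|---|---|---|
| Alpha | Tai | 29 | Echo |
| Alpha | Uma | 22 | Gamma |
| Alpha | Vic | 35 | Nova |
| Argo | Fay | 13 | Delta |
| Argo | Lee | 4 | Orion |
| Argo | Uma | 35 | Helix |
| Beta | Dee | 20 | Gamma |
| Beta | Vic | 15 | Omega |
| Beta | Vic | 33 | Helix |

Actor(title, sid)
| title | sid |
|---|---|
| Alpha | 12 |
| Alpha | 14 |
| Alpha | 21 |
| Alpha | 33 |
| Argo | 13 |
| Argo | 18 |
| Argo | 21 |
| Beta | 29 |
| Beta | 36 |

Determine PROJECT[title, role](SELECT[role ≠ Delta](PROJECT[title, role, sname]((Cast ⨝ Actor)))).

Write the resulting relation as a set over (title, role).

{(Alpha, Echo), (Alpha, Gamma), (Alpha, Nova), (Argo, Helix), (Argo, Orion), (Beta, Gamma), (Beta, Helix), (Beta, Omega)}

Natural join on title: {(Alpha, Tai, 29, Echo, 12), (Alpha, Tai, 29, Echo, 14), (Alpha, Tai, 29, Echo, 21), (Alpha, Tai, 29, Echo, 33), (Alpha, Uma, 22, Gamma, 12), (Alpha, Uma, 22, Gamma, 14), (Alpha, Uma, 22, Gamma, 21), (Alpha, Uma, 22, Gamma, 33), (Alpha, Vic, 35, Nova, 12), (Alpha, Vic, 35, Nova, 14), (Alpha, Vic, 35, Nova, 21), (Alpha, Vic, 35, Nova, 33), (Argo, Fay, 13, Delta, 13), (Argo, Fay, 13, Delta, 18), (Argo, Fay, 13, Delta, 21), (Argo, Lee, 4, Orion, 13), (Argo, Lee, 4, Orion, 18), (Argo, Lee, 4, Orion, 21), (Argo, Uma, 35, Helix, 13), (Argo, Uma, 35, Helix, 18), (Argo, Uma, 35, Helix, 21), (Beta, Dee, 20, Gamma, 29), (Beta, Dee, 20, Gamma, 36), (Beta, Vic, 15, Omega, 29), (Beta, Vic, 15, Omega, 36), (Beta, Vic, 33, Helix, 29), (Beta, Vic, 33, Helix, 36)}
Keep only column(s) title, role, sname (18 duplicate(s) eliminated): {(Alpha, Echo, Tai), (Alpha, Gamma, Uma), (Alpha, Nova, Vic), (Argo, Delta, Fay), (Argo, Helix, Uma), (Argo, Orion, Lee), (Beta, Gamma, Dee), (Beta, Helix, Vic), (Beta, Omega, Vic)}
Apply σ_{role ≠ Delta}; surviving tuples: {(Alpha, Echo, Tai), (Alpha, Gamma, Uma), (Alpha, Nova, Vic), (Argo, Helix, Uma), (Argo, Orion, Lee), (Beta, Gamma, Dee), (Beta, Helix, Vic), (Beta, Omega, Vic)}
Keep only column(s) title, role: {(Alpha, Echo), (Alpha, Gamma), (Alpha, Nova), (Argo, Helix), (Argo, Orion), (Beta, Gamma), (Beta, Helix), (Beta, Omega)}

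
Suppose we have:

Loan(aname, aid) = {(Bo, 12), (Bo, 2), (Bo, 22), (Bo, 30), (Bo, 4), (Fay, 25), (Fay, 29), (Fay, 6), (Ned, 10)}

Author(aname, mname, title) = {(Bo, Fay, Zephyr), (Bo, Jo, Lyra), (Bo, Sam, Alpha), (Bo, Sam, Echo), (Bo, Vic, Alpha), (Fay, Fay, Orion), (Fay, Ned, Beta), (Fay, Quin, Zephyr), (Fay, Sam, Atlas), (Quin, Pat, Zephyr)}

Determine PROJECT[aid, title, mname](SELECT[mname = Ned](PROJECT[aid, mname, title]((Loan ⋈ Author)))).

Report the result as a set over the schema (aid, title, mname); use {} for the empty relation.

{(25, Beta, Ned), (29, Beta, Ned), (6, Beta, Ned)}

Natural join on aname: {(Bo, 12, Fay, Zephyr), (Bo, 12, Jo, Lyra), (Bo, 12, Sam, Alpha), (Bo, 12, Sam, Echo), (Bo, 12, Vic, Alpha), (Bo, 2, Fay, Zephyr), (Bo, 2, Jo, Lyra), (Bo, 2, Sam, Alpha), (Bo, 2, Sam, Echo), (Bo, 2, Vic, Alpha), (Bo, 22, Fay, Zephyr), (Bo, 22, Jo, Lyra), (Bo, 22, Sam, Alpha), (Bo, 22, Sam, Echo), (Bo, 22, Vic, Alpha), (Bo, 30, Fay, Zephyr), (Bo, 30, Jo, Lyra), (Bo, 30, Sam, Alpha), (Bo, 30, Sam, Echo), (Bo, 30, Vic, Alpha), (Bo, 4, Fay, Zephyr), (Bo, 4, Jo, Lyra), (Bo, 4, Sam, Alpha), (Bo, 4, Sam, Echo), (Bo, 4, Vic, Alpha), (Fay, 25, Fay, Orion), (Fay, 25, Ned, Beta), (Fay, 25, Quin, Zephyr), (Fay, 25, Sam, Atlas), (Fay, 29, Fay, Orion), (Fay, 29, Ned, Beta), (Fay, 29, Quin, Zephyr), (Fay, 29, Sam, Atlas), (Fay, 6, Fay, Orion), (Fay, 6, Ned, Beta), (Fay, 6, Quin, Zephyr), (Fay, 6, Sam, Atlas)}
Projecting to aid, mname, title: {(12, Fay, Zephyr), (12, Jo, Lyra), (12, Sam, Alpha), (12, Sam, Echo), (12, Vic, Alpha), (2, Fay, Zephyr), (2, Jo, Lyra), (2, Sam, Alpha), (2, Sam, Echo), (2, Vic, Alpha), (22, Fay, Zephyr), (22, Jo, Lyra), (22, Sam, Alpha), (22, Sam, Echo), (22, Vic, Alpha), (25, Fay, Orion), (25, Ned, Beta), (25, Quin, Zephyr), (25, Sam, Atlas), (29, Fay, Orion), (29, Ned, Beta), (29, Quin, Zephyr), (29, Sam, Atlas), (30, Fay, Zephyr), (30, Jo, Lyra), (30, Sam, Alpha), (30, Sam, Echo), (30, Vic, Alpha), (4, Fay, Zephyr), (4, Jo, Lyra), (4, Sam, Alpha), (4, Sam, Echo), (4, Vic, Alpha), (6, Fay, Orion), (6, Ned, Beta), (6, Quin, Zephyr), (6, Sam, Atlas)}
Filtering on mname = Ned leaves {(25, Ned, Beta), (29, Ned, Beta), (6, Ned, Beta)}.
Projecting to aid, title, mname: {(25, Beta, Ned), (29, Beta, Ned), (6, Beta, Ned)}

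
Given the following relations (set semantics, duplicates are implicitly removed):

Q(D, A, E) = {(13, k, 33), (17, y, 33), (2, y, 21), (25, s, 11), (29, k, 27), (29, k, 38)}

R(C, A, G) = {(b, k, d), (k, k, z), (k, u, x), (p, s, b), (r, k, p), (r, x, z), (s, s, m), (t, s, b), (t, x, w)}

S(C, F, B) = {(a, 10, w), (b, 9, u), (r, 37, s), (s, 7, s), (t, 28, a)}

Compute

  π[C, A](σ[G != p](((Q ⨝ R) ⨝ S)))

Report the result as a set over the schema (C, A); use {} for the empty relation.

Natural join on A: {(13, k, 33, b, d), (13, k, 33, k, z), (13, k, 33, r, p), (25, s, 11, p, b), (25, s, 11, s, m), (25, s, 11, t, b), (29, k, 27, b, d), (29, k, 27, k, z), (29, k, 27, r, p), (29, k, 38, b, d), (29, k, 38, k, z), (29, k, 38, r, p)}
Natural join on C: {(13, k, 33, b, d, 9, u), (13, k, 33, r, p, 37, s), (25, s, 11, s, m, 7, s), (25, s, 11, t, b, 28, a), (29, k, 27, b, d, 9, u), (29, k, 27, r, p, 37, s), (29, k, 38, b, d, 9, u), (29, k, 38, r, p, 37, s)}
Selection G != p: {(13, k, 33, b, d, 9, u), (25, s, 11, s, m, 7, s), (25, s, 11, t, b, 28, a), (29, k, 27, b, d, 9, u), (29, k, 38, b, d, 9, u)}
π_{C, A} gives {(b, k), (s, s), (t, s)} (2 duplicate(s) eliminated).

{(b, k), (s, s), (t, s)}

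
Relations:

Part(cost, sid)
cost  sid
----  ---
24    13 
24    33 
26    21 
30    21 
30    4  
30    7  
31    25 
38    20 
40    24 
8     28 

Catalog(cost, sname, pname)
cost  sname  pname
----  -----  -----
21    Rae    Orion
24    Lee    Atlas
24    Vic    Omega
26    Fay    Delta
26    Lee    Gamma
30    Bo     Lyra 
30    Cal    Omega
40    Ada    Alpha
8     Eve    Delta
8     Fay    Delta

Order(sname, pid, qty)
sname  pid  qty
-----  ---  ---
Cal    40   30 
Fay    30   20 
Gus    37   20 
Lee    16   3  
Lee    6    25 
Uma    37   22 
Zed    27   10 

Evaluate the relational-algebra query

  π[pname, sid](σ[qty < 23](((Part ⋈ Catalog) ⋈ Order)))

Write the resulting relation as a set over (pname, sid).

{(Atlas, 13), (Atlas, 33), (Delta, 21), (Delta, 28), (Gamma, 21)}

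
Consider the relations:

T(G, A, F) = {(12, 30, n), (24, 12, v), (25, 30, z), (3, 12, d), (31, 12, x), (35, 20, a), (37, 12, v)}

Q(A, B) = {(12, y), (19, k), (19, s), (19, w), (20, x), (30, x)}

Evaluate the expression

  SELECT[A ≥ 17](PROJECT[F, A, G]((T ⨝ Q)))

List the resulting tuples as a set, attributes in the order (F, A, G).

Natural join on A: {(12, 30, n, x), (24, 12, v, y), (25, 30, z, x), (3, 12, d, y), (31, 12, x, y), (35, 20, a, x), (37, 12, v, y)}
Keep only column(s) F, A, G: {(a, 20, 35), (d, 12, 3), (n, 30, 12), (v, 12, 24), (v, 12, 37), (x, 12, 31), (z, 30, 25)}
Apply σ_{A ≥ 17}; surviving tuples: {(a, 20, 35), (n, 30, 12), (z, 30, 25)}

{(a, 20, 35), (n, 30, 12), (z, 30, 25)}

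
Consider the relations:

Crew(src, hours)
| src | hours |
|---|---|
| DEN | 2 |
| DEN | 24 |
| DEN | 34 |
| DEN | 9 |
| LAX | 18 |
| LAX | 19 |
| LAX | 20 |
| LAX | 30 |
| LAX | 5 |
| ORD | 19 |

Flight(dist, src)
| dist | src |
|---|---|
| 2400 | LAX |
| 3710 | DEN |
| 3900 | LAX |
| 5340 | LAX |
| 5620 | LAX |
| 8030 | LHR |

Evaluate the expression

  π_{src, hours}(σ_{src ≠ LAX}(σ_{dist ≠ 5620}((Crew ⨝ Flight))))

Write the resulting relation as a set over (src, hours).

{(DEN, 2), (DEN, 24), (DEN, 34), (DEN, 9)}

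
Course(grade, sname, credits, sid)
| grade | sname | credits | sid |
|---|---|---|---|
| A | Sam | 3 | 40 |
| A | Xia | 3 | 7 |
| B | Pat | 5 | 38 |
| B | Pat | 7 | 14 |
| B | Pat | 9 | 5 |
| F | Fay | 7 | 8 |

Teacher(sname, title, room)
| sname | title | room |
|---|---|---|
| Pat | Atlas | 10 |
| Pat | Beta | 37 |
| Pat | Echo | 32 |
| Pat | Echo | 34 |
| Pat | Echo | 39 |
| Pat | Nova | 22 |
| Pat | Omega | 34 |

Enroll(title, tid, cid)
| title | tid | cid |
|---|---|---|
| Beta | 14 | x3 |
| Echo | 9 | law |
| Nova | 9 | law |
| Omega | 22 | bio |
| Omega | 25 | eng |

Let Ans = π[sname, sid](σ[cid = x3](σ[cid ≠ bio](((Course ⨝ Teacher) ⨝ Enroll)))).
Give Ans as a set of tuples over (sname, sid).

{(Pat, 14), (Pat, 38), (Pat, 5)}

Natural join on sname: {(B, Pat, 5, 38, Atlas, 10), (B, Pat, 5, 38, Beta, 37), (B, Pat, 5, 38, Echo, 32), (B, Pat, 5, 38, Echo, 34), (B, Pat, 5, 38, Echo, 39), (B, Pat, 5, 38, Nova, 22), (B, Pat, 5, 38, Omega, 34), (B, Pat, 7, 14, Atlas, 10), (B, Pat, 7, 14, Beta, 37), (B, Pat, 7, 14, Echo, 32), (B, Pat, 7, 14, Echo, 34), (B, Pat, 7, 14, Echo, 39), (B, Pat, 7, 14, Nova, 22), (B, Pat, 7, 14, Omega, 34), (B, Pat, 9, 5, Atlas, 10), (B, Pat, 9, 5, Beta, 37), (B, Pat, 9, 5, Echo, 32), (B, Pat, 9, 5, Echo, 34), (B, Pat, 9, 5, Echo, 39), (B, Pat, 9, 5, Nova, 22), (B, Pat, 9, 5, Omega, 34)}
Natural join on title: {(B, Pat, 5, 38, Beta, 37, 14, x3), (B, Pat, 5, 38, Echo, 32, 9, law), (B, Pat, 5, 38, Echo, 34, 9, law), (B, Pat, 5, 38, Echo, 39, 9, law), (B, Pat, 5, 38, Nova, 22, 9, law), (B, Pat, 5, 38, Omega, 34, 22, bio), (B, Pat, 5, 38, Omega, 34, 25, eng), (B, Pat, 7, 14, Beta, 37, 14, x3), (B, Pat, 7, 14, Echo, 32, 9, law), (B, Pat, 7, 14, Echo, 34, 9, law), (B, Pat, 7, 14, Echo, 39, 9, law), (B, Pat, 7, 14, Nova, 22, 9, law), (B, Pat, 7, 14, Omega, 34, 22, bio), (B, Pat, 7, 14, Omega, 34, 25, eng), (B, Pat, 9, 5, Beta, 37, 14, x3), (B, Pat, 9, 5, Echo, 32, 9, law), (B, Pat, 9, 5, Echo, 34, 9, law), (B, Pat, 9, 5, Echo, 39, 9, law), (B, Pat, 9, 5, Nova, 22, 9, law), (B, Pat, 9, 5, Omega, 34, 22, bio), (B, Pat, 9, 5, Omega, 34, 25, eng)}
Selection cid ≠ bio: {(B, Pat, 5, 38, Beta, 37, 14, x3), (B, Pat, 5, 38, Echo, 32, 9, law), (B, Pat, 5, 38, Echo, 34, 9, law), (B, Pat, 5, 38, Echo, 39, 9, law), (B, Pat, 5, 38, Nova, 22, 9, law), (B, Pat, 5, 38, Omega, 34, 25, eng), (B, Pat, 7, 14, Beta, 37, 14, x3), (B, Pat, 7, 14, Echo, 32, 9, law), (B, Pat, 7, 14, Echo, 34, 9, law), (B, Pat, 7, 14, Echo, 39, 9, law), (B, Pat, 7, 14, Nova, 22, 9, law), (B, Pat, 7, 14, Omega, 34, 25, eng), (B, Pat, 9, 5, Beta, 37, 14, x3), (B, Pat, 9, 5, Echo, 32, 9, law), (B, Pat, 9, 5, Echo, 34, 9, law), (B, Pat, 9, 5, Echo, 39, 9, law), (B, Pat, 9, 5, Nova, 22, 9, law), (B, Pat, 9, 5, Omega, 34, 25, eng)}
Selection cid = x3: {(B, Pat, 5, 38, Beta, 37, 14, x3), (B, Pat, 7, 14, Beta, 37, 14, x3), (B, Pat, 9, 5, Beta, 37, 14, x3)}
Keep only column(s) sname, sid: {(Pat, 14), (Pat, 38), (Pat, 5)}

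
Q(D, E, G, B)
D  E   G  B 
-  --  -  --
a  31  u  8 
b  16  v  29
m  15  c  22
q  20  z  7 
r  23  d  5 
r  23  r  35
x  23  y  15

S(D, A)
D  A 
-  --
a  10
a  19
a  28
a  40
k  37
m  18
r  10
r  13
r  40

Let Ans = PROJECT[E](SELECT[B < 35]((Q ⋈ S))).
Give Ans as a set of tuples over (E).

{15, 23, 31}

Joining Q and S on D yields {(a, 31, u, 8, 10), (a, 31, u, 8, 19), (a, 31, u, 8, 28), (a, 31, u, 8, 40), (m, 15, c, 22, 18), (r, 23, d, 5, 10), (r, 23, d, 5, 13), (r, 23, d, 5, 40), (r, 23, r, 35, 10), (r, 23, r, 35, 13), (r, 23, r, 35, 40)}.
Selection B < 35: {(a, 31, u, 8, 10), (a, 31, u, 8, 19), (a, 31, u, 8, 28), (a, 31, u, 8, 40), (m, 15, c, 22, 18), (r, 23, d, 5, 10), (r, 23, d, 5, 13), (r, 23, d, 5, 40)}
π[E]: project onto (E) (5 duplicate(s) eliminated) → {15, 23, 31}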